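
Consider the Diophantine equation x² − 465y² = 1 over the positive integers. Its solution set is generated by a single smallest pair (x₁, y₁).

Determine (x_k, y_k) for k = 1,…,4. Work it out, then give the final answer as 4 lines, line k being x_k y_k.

d=465: √d = [21; 1,1,3,2,2,2,3,1,1,42] (ℓ=10, even), read p_9/q_9
i=0: a=21 ⇒ p=21, q=1
i=1: a=1 ⇒ p=22, q=1
…
i=6: a=2 ⇒ p=2027, q=94
…
i=8: a=1 ⇒ p=8949, q=415
i=9: a=1 ⇒ p=15871, q=736
(x₁, y₁) = (15871, 736);  15871² − 465·736² = 1 ✓
k=2:  x_2 = 15871·15871+465·736·736 = 503777281,  y_2 = 15871·736+736·15871 = 23362112
k=3:  x_3 = 15871·503777281+465·736·23362112 = 15990898437631,  y_3 = 15871·23362112+736·503777281 = 741560158368
k=4:  x_4 = 15871·15990898437631+465·736·741560158368 = 507583097703505921,  y_4 = 15871·741560158368+736·15990898437631 = 23538602523554944

15871 736
503777281 23362112
15990898437631 741560158368
507583097703505921 23538602523554944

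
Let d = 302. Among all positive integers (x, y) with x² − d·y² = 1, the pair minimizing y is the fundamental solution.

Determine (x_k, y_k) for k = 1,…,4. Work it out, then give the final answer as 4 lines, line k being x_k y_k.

4276623 246092
36579008568257 2104885414632
312869258720405635599 18003602753159249380
2676047735673238042056036097 153989243234046232237072848

√302 → a₀=17, period (2,1,1,1,4,…,1,2,34); ℓ=16 even so k=15
a_0=17:  p_0=17·1+0=17,  q_0=17·0+1=1
a_1=2:  p_1=2·17+1=35,  q_1=2·1+0=2
a_2=1:  p_2=1·35+17=52,  q_2=1·2+1=3
a_3=1:  p_3=1·52+35=87,  q_3=1·3+2=5
a_4=1:  p_4=1·87+52=139,  q_4=1·5+3=8
a_5=4:  p_5=4·139+87=643,  q_5=4·8+5=37
…
a_7=1:  p_7=1·1425+643=2068,  q_7=1·82+37=119
a_8=16:  p_8=16·2068+1425=34513,  q_8=16·119+82=1986
a_9=1:  p_9=1·34513+2068=36581,  q_9=1·1986+119=2105
…
a_14=1:  p_14=1·1042237+574956=1617193,  q_14=1·59974+33085=93059
a_15=2:  p_15=2·1617193+1042237=4276623,  q_15=2·93059+59974=246092
(x₁, y₁) = (4276623, 246092);  4276623² − 302·246092² = 1 ✓
(x_2, y_2) = (4276623·4276623 + 302·246092·246092, 4276623·246092 + 246092·4276623) = (36579008568257, 2104885414632)
(x_3, y_3) = (4276623·36579008568257 + 302·246092·2104885414632, 4276623·2104885414632 + 246092·36579008568257) = (312869258720405635599, 18003602753159249380)
(x_4, y_4) = (4276623·312869258720405635599 + 302·246092·18003602753159249380, 4276623·18003602753159249380 + 246092·312869258720405635599) = (2676047735673238042056036097, 153989243234046232237072848)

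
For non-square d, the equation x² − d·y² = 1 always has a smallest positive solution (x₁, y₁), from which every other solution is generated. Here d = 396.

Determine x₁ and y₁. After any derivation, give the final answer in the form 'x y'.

199 10

√396 = [19; 1,8,1,38, …], period ℓ=4 (even) → k=3
a_0=19:  p_0=19·1+0=19,  q_0=19·0+1=1
a_1=1:  p_1=1·19+1=20,  q_1=1·1+0=1
a_2=8:  p_2=8·20+19=179,  q_2=8·1+1=9
a_3=1:  p_3=1·179+20=199,  q_3=1·9+1=10
(x₁, y₁) = (199, 10);  199² − 396·10² = 1 ✓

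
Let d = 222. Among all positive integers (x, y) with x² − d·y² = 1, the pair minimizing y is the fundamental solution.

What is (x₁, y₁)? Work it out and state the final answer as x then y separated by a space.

149 10

[14; 1,8,1,28] for √222; ℓ=4 ⇒ convergent index 3
i=0: a=14 ⇒ p=14, q=1
i=1: a=1 ⇒ p=15, q=1
i=2: a=8 ⇒ p=134, q=9
i=3: a=1 ⇒ p=149, q=10
fundamental: x₁=149, y₁=10  (since 22201 − 222·100 = 1)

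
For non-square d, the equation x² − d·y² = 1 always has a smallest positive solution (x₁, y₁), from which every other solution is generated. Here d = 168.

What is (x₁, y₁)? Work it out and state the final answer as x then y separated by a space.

13 1

√168 → a₀=12, period (1,24); ℓ=2 even so k=1
a_0=12:  p_0=12·1+0=12,  q_0=12·0+1=1
a_1=1:  p_1=1·12+1=13,  q_1=1·1+0=1
(x₁, y₁) = (13, 1);  13² − 168·1² = 1 ✓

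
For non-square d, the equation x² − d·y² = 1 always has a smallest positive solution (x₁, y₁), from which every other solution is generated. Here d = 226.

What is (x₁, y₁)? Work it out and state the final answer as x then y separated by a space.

451 30

d=226: √d = [15; 30] (ℓ=1, odd), read p_1/q_1
step 0: (15, 1)  from 15·(1,0) + (0,1)
step 1: (451, 30)  from 30·(15,1) + (1,0)
fundamental: x₁=451, y₁=30  (since 203401 − 226·900 = 1)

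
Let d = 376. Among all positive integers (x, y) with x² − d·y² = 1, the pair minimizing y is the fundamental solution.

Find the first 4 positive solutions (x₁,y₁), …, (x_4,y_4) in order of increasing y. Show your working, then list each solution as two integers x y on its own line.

2143295 110532
9187426914049 473805365880
39382732335491159615 2031009343327438668
168817626601983862467148801 8706104341013491514496240

[19; 2,1,1,3,1,…,1,2,38] for √376; ℓ=16 ⇒ convergent index 15
i=0: a=19 ⇒ p=19, q=1
…
i=2: a=1 ⇒ p=58, q=3
…
i=6: a=2 ⇒ p=1241, q=64
…
i=9: a=2 ⇒ p=28834, q=1487
i=10: a=2 ⇒ p=70621, q=3642
…
i=12: a=3 ⇒ p=368986, q=19029
…
i=14: a=1 ⇒ p=837427, q=43187
i=15: a=2 ⇒ p=2143295, q=110532
(x₁, y₁) = (2143295, 110532);  2143295² − 376·110532² = 1 ✓
(x_2, y_2) = (2143295·2143295 + 376·110532·110532, 2143295·110532 + 110532·2143295) = (9187426914049, 473805365880)
(x_3, y_3) = (2143295·9187426914049 + 376·110532·473805365880, 2143295·473805365880 + 110532·9187426914049) = (39382732335491159615, 2031009343327438668)
(x_4, y_4) = (2143295·39382732335491159615 + 376·110532·2031009343327438668, 2143295·2031009343327438668 + 110532·39382732335491159615) = (168817626601983862467148801, 8706104341013491514496240)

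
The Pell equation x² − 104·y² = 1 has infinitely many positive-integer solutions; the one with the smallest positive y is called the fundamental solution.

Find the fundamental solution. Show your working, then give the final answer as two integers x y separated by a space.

51 5

√104 → a₀=10, period (5,20); ℓ=2 even so k=1
k=0  a_k=10  p_k/q_k = 10/1
k=1  a_k=5  p_k/q_k = 51/5
→ (51, 5).  Check: 51²=2601, 104·5²=2600, difference 1.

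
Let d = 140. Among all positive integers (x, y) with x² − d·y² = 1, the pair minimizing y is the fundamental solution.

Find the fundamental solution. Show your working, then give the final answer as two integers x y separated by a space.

71 6

√140 = [11; 1,4,1,22, …], period ℓ=4 (even) → k=3
a_0=11:  p_0=11·1+0=11,  q_0=11·0+1=1
a_1=1:  p_1=1·11+1=12,  q_1=1·1+0=1
a_2=4:  p_2=4·12+11=59,  q_2=4·1+1=5
a_3=1:  p_3=1·59+12=71,  q_3=1·5+1=6
→ (71, 6).  Check: 71²=5041, 140·6²=5040, difference 1.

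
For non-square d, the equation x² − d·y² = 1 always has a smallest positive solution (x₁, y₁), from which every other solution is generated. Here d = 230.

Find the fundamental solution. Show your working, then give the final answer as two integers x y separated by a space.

91 6

d=230: √d = [15; 6,30] (ℓ=2, even), read p_1/q_1
a_0=15:  p_0=15·1+0=15,  q_0=15·0+1=1
a_1=6:  p_1=6·15+1=91,  q_1=6·1+0=6
(x₁, y₁) = (91, 6);  91² − 230·6² = 1 ✓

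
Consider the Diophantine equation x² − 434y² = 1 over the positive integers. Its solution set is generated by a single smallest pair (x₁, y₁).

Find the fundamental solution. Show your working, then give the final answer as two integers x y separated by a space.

√434 = [20; 1,4,1,40, …], period ℓ=4 (even) → k=3
step 0: (20, 1)  from 20·(1,0) + (0,1)
…
step 2: (104, 5)  from 4·(21,1) + (20,1)
step 3: (125, 6)  from 1·(104,5) + (21,1)
→ (125, 6).  Check: 125²=15625, 434·6²=15624, difference 1.

125 6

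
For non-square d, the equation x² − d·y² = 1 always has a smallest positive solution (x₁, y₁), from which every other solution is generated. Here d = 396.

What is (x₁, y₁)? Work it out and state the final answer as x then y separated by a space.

d=396: √d = [19; 1,8,1,38] (ℓ=4, even), read p_3/q_3
k=0  a_k=19  p_k/q_k = 19/1
…
k=2  a_k=8  p_k/q_k = 179/9
k=3  a_k=1  p_k/q_k = 199/10
fundamental: x₁=199, y₁=10  (since 39601 − 396·100 = 1)

199 10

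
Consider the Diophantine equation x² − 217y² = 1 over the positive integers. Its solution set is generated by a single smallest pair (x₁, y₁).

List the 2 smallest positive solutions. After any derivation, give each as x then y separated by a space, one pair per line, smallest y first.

3844063 260952
29553640695937 2006231855952

d=217: √d = [14; 1,2,1,2,1,…,2,1,28] (ℓ=16, even), read p_15/q_15
step 0: (14, 1)  from 14·(1,0) + (0,1)
step 1: (15, 1)  from 1·(14,1) + (1,0)
step 2: (44, 3)  from 2·(15,1) + (14,1)
…
step 5: (221, 15)  from 1·(162,11) + (59,4)
…
step 8: (15055, 1022)  from 4·(3668,249) + (383,26)
…
step 10: (154218, 10469)  from 1·(139163,9447) + (15055,1022)
…
step 14: (2809702, 190735)  from 2·(1034361,70217) + (740980,50301)
step 15: (3844063, 260952)  from 1·(2809702,190735) + (1034361,70217)
(x₁, y₁) = (3844063, 260952);  3844063² − 217·260952² = 1 ✓
(3844063+260952√217)^2 = 29553640695937 + 2006231855952√217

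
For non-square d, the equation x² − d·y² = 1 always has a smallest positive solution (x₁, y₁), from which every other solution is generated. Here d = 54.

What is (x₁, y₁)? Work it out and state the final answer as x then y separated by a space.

[7; 2,1,6,1,2,14] for √54; ℓ=6 ⇒ convergent index 5
a_0=7:  p_0=7·1+0=7,  q_0=7·0+1=1
a_1=2:  p_1=2·7+1=15,  q_1=2·1+0=2
a_2=1:  p_2=1·15+7=22,  q_2=1·2+1=3
…
a_4=1:  p_4=1·147+22=169,  q_4=1·20+3=23
a_5=2:  p_5=2·169+147=485,  q_5=2·23+20=66
→ (485, 66).  Check: 485²=235225, 54·66²=235224, difference 1.

485 66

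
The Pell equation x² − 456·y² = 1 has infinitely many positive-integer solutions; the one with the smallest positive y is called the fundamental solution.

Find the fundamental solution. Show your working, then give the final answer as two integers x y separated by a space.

√456 = [21; 2,1,4,1,2,42, …], period ℓ=6 (even) → k=5
k=0  a_k=21  p_k/q_k = 21/1
k=1  a_k=2  p_k/q_k = 43/2
…
k=3  a_k=4  p_k/q_k = 299/14
k=4  a_k=1  p_k/q_k = 363/17
k=5  a_k=2  p_k/q_k = 1025/48
(x₁, y₁) = (1025, 48);  1025² − 456·48² = 1 ✓

1025 48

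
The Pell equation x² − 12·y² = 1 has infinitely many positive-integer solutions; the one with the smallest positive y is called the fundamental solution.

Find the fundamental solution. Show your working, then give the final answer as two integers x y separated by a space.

7 2

d=12: √d = [3; 2,6] (ℓ=2, even), read p_1/q_1
i=0: a=3 ⇒ p=3, q=1
i=1: a=2 ⇒ p=7, q=2
(x₁, y₁) = (7, 2);  7² − 12·2² = 1 ✓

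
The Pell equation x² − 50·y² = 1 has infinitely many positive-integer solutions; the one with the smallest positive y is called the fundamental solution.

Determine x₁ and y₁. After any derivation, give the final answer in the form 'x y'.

[7; 14] for √50; ℓ=1 ⇒ convergent index 1
step 0: (7, 1)  from 7·(1,0) + (0,1)
step 1: (99, 14)  from 14·(7,1) + (1,0)
→ (99, 14).  Check: 99²=9801, 50·14²=9800, difference 1.

99 14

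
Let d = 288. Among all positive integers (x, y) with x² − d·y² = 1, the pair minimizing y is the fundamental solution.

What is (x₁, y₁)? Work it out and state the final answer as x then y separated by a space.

d=288: √d = [16; 1,32] (ℓ=2, even), read p_1/q_1
step 0: (16, 1)  from 16·(1,0) + (0,1)
step 1: (17, 1)  from 1·(16,1) + (1,0)
→ (17, 1).  Check: 17²=289, 288·1²=288, difference 1.

17 1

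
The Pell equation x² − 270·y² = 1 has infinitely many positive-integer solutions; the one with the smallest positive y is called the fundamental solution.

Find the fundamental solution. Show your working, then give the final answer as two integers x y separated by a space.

5291 322

d=270: √d = [16; 2,3,6,3,2,32] (ℓ=6, even), read p_5/q_5
i=0: a=16 ⇒ p=16, q=1
i=1: a=2 ⇒ p=33, q=2
i=2: a=3 ⇒ p=115, q=7
i=3: a=6 ⇒ p=723, q=44
i=4: a=3 ⇒ p=2284, q=139
i=5: a=2 ⇒ p=5291, q=322
→ (5291, 322).  Check: 5291²=27994681, 270·322²=27994680, difference 1.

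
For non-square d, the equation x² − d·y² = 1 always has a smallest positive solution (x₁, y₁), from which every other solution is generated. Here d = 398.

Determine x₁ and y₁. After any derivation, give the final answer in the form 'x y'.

√398 → a₀=19, period (1,18,1,38); ℓ=4 even so k=3
a_0=19:  p_0=19·1+0=19,  q_0=19·0+1=1
a_1=1:  p_1=1·19+1=20,  q_1=1·1+0=1
a_2=18:  p_2=18·20+19=379,  q_2=18·1+1=19
a_3=1:  p_3=1·379+20=399,  q_3=1·19+1=20
(x₁, y₁) = (399, 20);  399² − 398·20² = 1 ✓

399 20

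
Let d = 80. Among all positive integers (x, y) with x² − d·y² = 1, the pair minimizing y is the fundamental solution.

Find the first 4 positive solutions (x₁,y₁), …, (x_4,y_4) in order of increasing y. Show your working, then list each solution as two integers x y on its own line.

9 1
161 18
2889 323
51841 5796

d=80: √d = [8; 1,16] (ℓ=2, even), read p_1/q_1
a_0=8:  p_0=8·1+0=8,  q_0=8·0+1=1
a_1=1:  p_1=1·8+1=9,  q_1=1·1+0=1
fundamental: x₁=9, y₁=1  (since 81 − 80·1 = 1)
k=2:  x_2 = 9·9+80·1·1 = 161,  y_2 = 9·1+1·9 = 18
k=3:  x_3 = 9·161+80·1·18 = 2889,  y_3 = 9·18+1·161 = 323
k=4:  x_4 = 9·2889+80·1·323 = 51841,  y_4 = 9·323+1·2889 = 5796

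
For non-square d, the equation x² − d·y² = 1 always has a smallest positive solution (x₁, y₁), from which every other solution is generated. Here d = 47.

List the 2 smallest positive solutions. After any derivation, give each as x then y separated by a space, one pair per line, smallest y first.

[6; 1,5,1,12] for √47; ℓ=4 ⇒ convergent index 3
a_0=6:  p_0=6·1+0=6,  q_0=6·0+1=1
a_1=1:  p_1=1·6+1=7,  q_1=1·1+0=1
a_2=5:  p_2=5·7+6=41,  q_2=5·1+1=6
a_3=1:  p_3=1·41+7=48,  q_3=1·6+1=7
(x₁, y₁) = (48, 7);  48² − 47·7² = 1 ✓
(x_2, y_2) = (48·48 + 47·7·7, 48·7 + 7·48) = (4607, 672)

48 7
4607 672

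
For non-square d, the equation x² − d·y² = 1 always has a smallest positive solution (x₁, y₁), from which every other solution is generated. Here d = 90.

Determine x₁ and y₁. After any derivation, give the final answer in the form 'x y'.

[9; 2,18] for √90; ℓ=2 ⇒ convergent index 1
a_0=9:  p_0=9·1+0=9,  q_0=9·0+1=1
a_1=2:  p_1=2·9+1=19,  q_1=2·1+0=2
→ (19, 2).  Check: 19²=361, 90·2²=360, difference 1.

19 2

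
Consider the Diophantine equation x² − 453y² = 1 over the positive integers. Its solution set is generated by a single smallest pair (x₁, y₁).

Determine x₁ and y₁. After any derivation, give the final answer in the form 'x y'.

1653751 77700

√453 = [21; 3,1,1,10,14,10,1,1,3,42, …], period ℓ=10 (even) → k=9
a_0=21:  p_0=21·1+0=21,  q_0=21·0+1=1
a_1=3:  p_1=3·21+1=64,  q_1=3·1+0=3
…
a_7=1:  p_7=1·223565+22199=245764,  q_7=1·10504+1043=11547
a_8=1:  p_8=1·245764+223565=469329,  q_8=1·11547+10504=22051
a_9=3:  p_9=3·469329+245764=1653751,  q_9=3·22051+11547=77700
(x₁, y₁) = (1653751, 77700);  1653751² − 453·77700² = 1 ✓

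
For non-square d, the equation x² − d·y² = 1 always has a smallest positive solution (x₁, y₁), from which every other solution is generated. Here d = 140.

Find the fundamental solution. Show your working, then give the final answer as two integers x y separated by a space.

71 6

√140 → a₀=11, period (1,4,1,22); ℓ=4 even so k=3
i=0: a=11 ⇒ p=11, q=1
i=1: a=1 ⇒ p=12, q=1
i=2: a=4 ⇒ p=59, q=5
i=3: a=1 ⇒ p=71, q=6
(x₁, y₁) = (71, 6);  71² − 140·6² = 1 ✓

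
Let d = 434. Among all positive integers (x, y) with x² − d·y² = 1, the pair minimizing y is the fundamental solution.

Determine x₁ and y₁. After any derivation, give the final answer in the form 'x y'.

125 6

[20; 1,4,1,40] for √434; ℓ=4 ⇒ convergent index 3
a_0=20:  p_0=20·1+0=20,  q_0=20·0+1=1
a_1=1:  p_1=1·20+1=21,  q_1=1·1+0=1
a_2=4:  p_2=4·21+20=104,  q_2=4·1+1=5
a_3=1:  p_3=1·104+21=125,  q_3=1·5+1=6
fundamental: x₁=125, y₁=6  (since 15625 − 434·36 = 1)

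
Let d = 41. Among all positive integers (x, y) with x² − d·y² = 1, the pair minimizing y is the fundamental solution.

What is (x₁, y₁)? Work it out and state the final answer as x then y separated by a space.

d=41: √d = [6; 2,2,12] (ℓ=3, odd), read p_5/q_5
k=0  a_k=6  p_k/q_k = 6/1
k=1  a_k=2  p_k/q_k = 13/2
…
k=4  a_k=2  p_k/q_k = 826/129
k=5  a_k=2  p_k/q_k = 2049/320
→ (2049, 320).  Check: 2049²=4198401, 41·320²=4198400, difference 1.

2049 320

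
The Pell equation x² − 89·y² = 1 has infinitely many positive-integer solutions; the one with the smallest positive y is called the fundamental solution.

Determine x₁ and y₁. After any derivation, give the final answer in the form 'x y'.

√89 → a₀=9, period (2,3,3,2,18); ℓ=5 odd so k=9
step 0: (9, 1)  from 9·(1,0) + (0,1)
step 1: (19, 2)  from 2·(9,1) + (1,0)
step 2: (66, 7)  from 3·(19,2) + (9,1)
step 3: (217, 23)  from 3·(66,7) + (19,2)
step 4: (500, 53)  from 2·(217,23) + (66,7)
step 5: (9217, 977)  from 18·(500,53) + (217,23)
step 6: (18934, 2007)  from 2·(9217,977) + (500,53)
step 7: (66019, 6998)  from 3·(18934,2007) + (9217,977)
step 8: (216991, 23001)  from 3·(66019,6998) + (18934,2007)
step 9: (500001, 53000)  from 2·(216991,23001) + (66019,6998)
→ (500001, 53000).  Check: 500001²=250001000001, 89·53000²=250001000000, difference 1.

500001 53000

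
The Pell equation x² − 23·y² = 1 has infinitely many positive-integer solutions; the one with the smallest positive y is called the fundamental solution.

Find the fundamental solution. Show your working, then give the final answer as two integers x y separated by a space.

[4; 1,3,1,8] for √23; ℓ=4 ⇒ convergent index 3
i=0: a=4 ⇒ p=4, q=1
i=1: a=1 ⇒ p=5, q=1
i=2: a=3 ⇒ p=19, q=4
i=3: a=1 ⇒ p=24, q=5
fundamental: x₁=24, y₁=5  (since 576 − 23·25 = 1)

24 5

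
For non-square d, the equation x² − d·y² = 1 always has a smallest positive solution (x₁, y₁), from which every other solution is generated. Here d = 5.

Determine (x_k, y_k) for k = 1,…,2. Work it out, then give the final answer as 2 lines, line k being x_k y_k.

9 4
161 72

d=5: √d = [2; 4] (ℓ=1, odd), read p_1/q_1
a_0=2:  p_0=2·1+0=2,  q_0=2·0+1=1
a_1=4:  p_1=4·2+1=9,  q_1=4·1+0=4
(x₁, y₁) = (9, 4);  9² − 5·4² = 1 ✓
(9+4√5)^2 = 161 + 72√5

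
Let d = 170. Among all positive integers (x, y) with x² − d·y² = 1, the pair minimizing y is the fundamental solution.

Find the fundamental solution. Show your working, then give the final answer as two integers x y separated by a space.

[13; 26] for √170; ℓ=1 ⇒ convergent index 1
k=0  a_k=13  p_k/q_k = 13/1
k=1  a_k=26  p_k/q_k = 339/26
(x₁, y₁) = (339, 26);  339² − 170·26² = 1 ✓

339 26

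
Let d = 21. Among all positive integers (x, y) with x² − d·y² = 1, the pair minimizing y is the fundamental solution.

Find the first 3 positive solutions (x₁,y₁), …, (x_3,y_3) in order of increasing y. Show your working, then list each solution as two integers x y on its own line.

√21 = [4; 1,1,2,1,1,8, …], period ℓ=6 (even) → k=5
step 0: (4, 1)  from 4·(1,0) + (0,1)
step 1: (5, 1)  from 1·(4,1) + (1,0)
…
step 3: (23, 5)  from 2·(9,2) + (5,1)
step 4: (32, 7)  from 1·(23,5) + (9,2)
step 5: (55, 12)  from 1·(32,7) + (23,5)
(x₁, y₁) = (55, 12);  55² − 21·12² = 1 ✓
(55+12√21)^2 = 6049 + 1320√21
(55+12√21)^3 = 665335 + 145188√21

55 12
6049 1320
665335 145188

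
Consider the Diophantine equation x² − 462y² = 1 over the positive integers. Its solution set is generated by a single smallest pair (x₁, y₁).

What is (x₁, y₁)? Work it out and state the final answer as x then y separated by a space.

43 2

√462 = [21; 2,42, …], period ℓ=2 (even) → k=1
step 0: (21, 1)  from 21·(1,0) + (0,1)
step 1: (43, 2)  from 2·(21,1) + (1,0)
(x₁, y₁) = (43, 2);  43² − 462·2² = 1 ✓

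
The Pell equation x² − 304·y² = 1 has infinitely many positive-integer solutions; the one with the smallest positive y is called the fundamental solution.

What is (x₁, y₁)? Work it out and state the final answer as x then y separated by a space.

[17; 2,3,2,1,1,1,1,1,2,3,2,34] for √304; ℓ=12 ⇒ convergent index 11
i=0: a=17 ⇒ p=17, q=1
…
i=2: a=3 ⇒ p=122, q=7
…
i=6: a=1 ⇒ p=1081, q=62
i=7: a=1 ⇒ p=1761, q=101
i=8: a=1 ⇒ p=2842, q=163
…
i=10: a=3 ⇒ p=25177, q=1444
i=11: a=2 ⇒ p=57799, q=3315
(x₁, y₁) = (57799, 3315);  57799² − 304·3315² = 1 ✓

57799 3315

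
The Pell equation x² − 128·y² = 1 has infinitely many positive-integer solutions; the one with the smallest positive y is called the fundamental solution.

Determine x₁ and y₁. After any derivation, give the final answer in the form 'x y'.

577 51

d=128: √d = [11; 3,5,3,22] (ℓ=4, even), read p_3/q_3
k=0  a_k=11  p_k/q_k = 11/1
k=1  a_k=3  p_k/q_k = 34/3
k=2  a_k=5  p_k/q_k = 181/16
k=3  a_k=3  p_k/q_k = 577/51
(x₁, y₁) = (577, 51);  577² − 128·51² = 1 ✓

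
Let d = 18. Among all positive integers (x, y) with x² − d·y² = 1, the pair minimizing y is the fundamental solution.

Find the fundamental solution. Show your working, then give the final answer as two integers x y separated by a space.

17 4

√18 → a₀=4, period (4,8); ℓ=2 even so k=1
step 0: (4, 1)  from 4·(1,0) + (0,1)
step 1: (17, 4)  from 4·(4,1) + (1,0)
→ (17, 4).  Check: 17²=289, 18·4²=288, difference 1.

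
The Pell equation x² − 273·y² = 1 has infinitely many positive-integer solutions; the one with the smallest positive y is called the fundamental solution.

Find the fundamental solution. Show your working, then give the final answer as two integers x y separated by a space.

√273 → a₀=16, period (1,1,10,1,1,32); ℓ=6 even so k=5
a_0=16:  p_0=16·1+0=16,  q_0=16·0+1=1
…
a_2=1:  p_2=1·17+16=33,  q_2=1·1+1=2
…
a_4=1:  p_4=1·347+33=380,  q_4=1·21+2=23
a_5=1:  p_5=1·380+347=727,  q_5=1·23+21=44
→ (727, 44).  Check: 727²=528529, 273·44²=528528, difference 1.

727 44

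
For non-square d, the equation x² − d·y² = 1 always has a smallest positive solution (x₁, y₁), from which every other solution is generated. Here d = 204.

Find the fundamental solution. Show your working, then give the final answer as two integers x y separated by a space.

4999 350

d=204: √d = [14; 3,1,1,6,1,1,3,28] (ℓ=8, even), read p_7/q_7
i=0: a=14 ⇒ p=14, q=1
…
i=2: a=1 ⇒ p=57, q=4
i=3: a=1 ⇒ p=100, q=7
i=4: a=6 ⇒ p=657, q=46
i=5: a=1 ⇒ p=757, q=53
i=6: a=1 ⇒ p=1414, q=99
i=7: a=3 ⇒ p=4999, q=350
fundamental: x₁=4999, y₁=350  (since 24990001 − 204·122500 = 1)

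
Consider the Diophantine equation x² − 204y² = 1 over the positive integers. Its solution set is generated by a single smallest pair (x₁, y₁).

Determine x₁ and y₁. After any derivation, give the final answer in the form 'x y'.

4999 350

√204 → a₀=14, period (3,1,1,6,1,1,3,28); ℓ=8 even so k=7
a_0=14:  p_0=14·1+0=14,  q_0=14·0+1=1
a_1=3:  p_1=3·14+1=43,  q_1=3·1+0=3
a_2=1:  p_2=1·43+14=57,  q_2=1·3+1=4
a_3=1:  p_3=1·57+43=100,  q_3=1·4+3=7
…
a_5=1:  p_5=1·657+100=757,  q_5=1·46+7=53
a_6=1:  p_6=1·757+657=1414,  q_6=1·53+46=99
a_7=3:  p_7=3·1414+757=4999,  q_7=3·99+53=350
→ (4999, 350).  Check: 4999²=24990001, 204·350²=24990000, difference 1.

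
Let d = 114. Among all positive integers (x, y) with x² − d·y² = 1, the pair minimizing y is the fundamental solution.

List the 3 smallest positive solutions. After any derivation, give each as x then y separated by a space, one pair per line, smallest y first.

[10; 1,2,10,2,1,20] for √114; ℓ=6 ⇒ convergent index 5
i=0: a=10 ⇒ p=10, q=1
…
i=2: a=2 ⇒ p=32, q=3
…
i=4: a=2 ⇒ p=694, q=65
i=5: a=1 ⇒ p=1025, q=96
fundamental: x₁=1025, y₁=96  (since 1050625 − 114·9216 = 1)
(x_2, y_2) = (1025·1025 + 114·96·96, 1025·96 + 96·1025) = (2101249, 196800)
(x_3, y_3) = (1025·2101249 + 114·96·196800, 1025·196800 + 96·2101249) = (4307559425, 403439904)

1025 96
2101249 196800
4307559425 403439904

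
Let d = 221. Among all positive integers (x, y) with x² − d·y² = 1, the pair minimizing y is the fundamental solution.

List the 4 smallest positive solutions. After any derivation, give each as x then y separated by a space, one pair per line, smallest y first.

1665 112
5544449 372960
18463013505 1241956688
61481829427201 4135715398080

√221 = [14; 1,6,2,6,1,28, …], period ℓ=6 (even) → k=5
a_0=14:  p_0=14·1+0=14,  q_0=14·0+1=1
a_1=1:  p_1=1·14+1=15,  q_1=1·1+0=1
…
a_3=2:  p_3=2·104+15=223,  q_3=2·7+1=15
a_4=6:  p_4=6·223+104=1442,  q_4=6·15+7=97
a_5=1:  p_5=1·1442+223=1665,  q_5=1·97+15=112
→ (1665, 112).  Check: 1665²=2772225, 221·112²=2772224, difference 1.
n=2: (1665,112)∘(1665,112) = (1665·1665+221·112·112, 1665·112+112·1665) = (5544449,372960)
n=3: (5544449,372960)∘(1665,112) = (1665·5544449+221·112·372960, 1665·372960+112·5544449) = (18463013505,1241956688)
n=4: (18463013505,1241956688)∘(1665,112) = (1665·18463013505+221·112·1241956688, 1665·1241956688+112·18463013505) = (61481829427201,4135715398080)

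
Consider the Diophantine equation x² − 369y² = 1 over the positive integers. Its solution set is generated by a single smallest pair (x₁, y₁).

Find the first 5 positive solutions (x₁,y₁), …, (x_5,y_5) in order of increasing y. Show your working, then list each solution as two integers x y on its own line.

8396801 437120
141012534067201 7340819306240
2368108374136006451201 123278797782910239360
39769069528107045198367948801 2070295065004669620717268480
667865925565355162349028245713920001 34767711344252426473018978470025600

√369 = [19; 4,1,3,2,7,4,7,2,3,1,4,38, …], period ℓ=12 (even) → k=11
k=0  a_k=19  p_k/q_k = 19/1
k=1  a_k=4  p_k/q_k = 77/4
k=2  a_k=1  p_k/q_k = 96/5
k=3  a_k=3  p_k/q_k = 365/19
k=4  a_k=2  p_k/q_k = 826/43
k=5  a_k=7  p_k/q_k = 6147/320
k=6  a_k=4  p_k/q_k = 25414/1323
…
k=8  a_k=2  p_k/q_k = 393504/20485
…
k=10  a_k=1  p_k/q_k = 1758061/91521
k=11  a_k=4  p_k/q_k = 8396801/437120
fundamental: x₁=8396801, y₁=437120  (since 70506267033601 − 369·191073894400 = 1)
(x_2, y_2) = (8396801·8396801 + 369·437120·437120, 8396801·437120 + 437120·8396801) = (141012534067201, 7340819306240)
(x_3, y_3) = (8396801·141012534067201 + 369·437120·7340819306240, 8396801·7340819306240 + 437120·141012534067201) = (2368108374136006451201, 123278797782910239360)
(x_4, y_4) = (8396801·2368108374136006451201 + 369·437120·123278797782910239360, 8396801·123278797782910239360 + 437120·2368108374136006451201) = (39769069528107045198367948801, 2070295065004669620717268480)
(x_5, y_5) = (8396801·39769069528107045198367948801 + 369·437120·2070295065004669620717268480, 8396801·2070295065004669620717268480 + 437120·39769069528107045198367948801) = (667865925565355162349028245713920001, 34767711344252426473018978470025600)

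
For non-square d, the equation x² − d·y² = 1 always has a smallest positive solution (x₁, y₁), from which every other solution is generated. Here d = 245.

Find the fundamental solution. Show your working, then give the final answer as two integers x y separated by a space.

51841 3312

√245 → a₀=15, period (1,1,1,7,6,7,1,1,1,30); ℓ=10 even so k=9
k=0  a_k=15  p_k/q_k = 15/1
k=1  a_k=1  p_k/q_k = 16/1
…
k=5  a_k=6  p_k/q_k = 2207/141
…
k=8  a_k=1  p_k/q_k = 33825/2161
k=9  a_k=1  p_k/q_k = 51841/3312
fundamental: x₁=51841, y₁=3312  (since 2687489281 − 245·10969344 = 1)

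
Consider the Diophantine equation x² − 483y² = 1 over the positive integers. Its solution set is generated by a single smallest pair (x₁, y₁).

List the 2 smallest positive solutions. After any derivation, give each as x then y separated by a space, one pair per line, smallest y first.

22 1
967 44

d=483: √d = [21; 1,42] (ℓ=2, even), read p_1/q_1
step 0: (21, 1)  from 21·(1,0) + (0,1)
step 1: (22, 1)  from 1·(21,1) + (1,0)
fundamental: x₁=22, y₁=1  (since 484 − 483·1 = 1)
k=2:  x_2 = 22·22+483·1·1 = 967,  y_2 = 22·1+1·22 = 44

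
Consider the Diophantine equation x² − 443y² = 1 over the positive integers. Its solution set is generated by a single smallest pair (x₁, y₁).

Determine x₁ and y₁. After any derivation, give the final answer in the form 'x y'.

442 21

√443 = [21; 21,42, …], period ℓ=2 (even) → k=1
i=0: a=21 ⇒ p=21, q=1
i=1: a=21 ⇒ p=442, q=21
→ (442, 21).  Check: 442²=195364, 443·21²=195363, difference 1.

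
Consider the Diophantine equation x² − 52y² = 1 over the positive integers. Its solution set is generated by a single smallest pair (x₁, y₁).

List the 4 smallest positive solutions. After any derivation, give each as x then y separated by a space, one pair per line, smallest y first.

[7; 4,1,2,1,4,14] for √52; ℓ=6 ⇒ convergent index 5
i=0: a=7 ⇒ p=7, q=1
i=1: a=4 ⇒ p=29, q=4
i=2: a=1 ⇒ p=36, q=5
i=3: a=2 ⇒ p=101, q=14
i=4: a=1 ⇒ p=137, q=19
i=5: a=4 ⇒ p=649, q=90
(x₁, y₁) = (649, 90);  649² − 52·90² = 1 ✓
(x_2, y_2) = (649·649 + 52·90·90, 649·90 + 90·649) = (842401, 116820)
(x_3, y_3) = (649·842401 + 52·90·116820, 649·116820 + 90·842401) = (1093435849, 151632270)
(x_4, y_4) = (649·1093435849 + 52·90·151632270, 649·151632270 + 90·1093435849) = (1419278889601, 196818569640)

649 90
842401 116820
1093435849 151632270
1419278889601 196818569640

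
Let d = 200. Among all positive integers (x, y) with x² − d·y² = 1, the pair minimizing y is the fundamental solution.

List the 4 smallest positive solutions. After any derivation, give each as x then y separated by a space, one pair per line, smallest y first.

√200 = [14; 7,28, …], period ℓ=2 (even) → k=1
k=0  a_k=14  p_k/q_k = 14/1
k=1  a_k=7  p_k/q_k = 99/7
(x₁, y₁) = (99, 7);  99² − 200·7² = 1 ✓
k=2:  x_2 = 99·99+200·7·7 = 19601,  y_2 = 99·7+7·99 = 1386
k=3:  x_3 = 99·19601+200·7·1386 = 3880899,  y_3 = 99·1386+7·19601 = 274421
k=4:  x_4 = 99·3880899+200·7·274421 = 768398401,  y_4 = 99·274421+7·3880899 = 54333972

99 7
19601 1386
3880899 274421
768398401 54333972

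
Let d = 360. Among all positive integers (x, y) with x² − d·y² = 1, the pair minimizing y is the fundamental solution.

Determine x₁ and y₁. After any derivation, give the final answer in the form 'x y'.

19 1

[18; 1,36] for √360; ℓ=2 ⇒ convergent index 1
k=0  a_k=18  p_k/q_k = 18/1
k=1  a_k=1  p_k/q_k = 19/1
(x₁, y₁) = (19, 1);  19² − 360·1² = 1 ✓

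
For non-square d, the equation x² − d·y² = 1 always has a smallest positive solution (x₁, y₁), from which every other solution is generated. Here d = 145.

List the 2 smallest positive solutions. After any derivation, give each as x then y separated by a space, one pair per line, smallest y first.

289 24
167041 13872

√145 → a₀=12, period (24); ℓ=1 odd so k=1
a_0=12:  p_0=12·1+0=12,  q_0=12·0+1=1
a_1=24:  p_1=24·12+1=289,  q_1=24·1+0=24
(x₁, y₁) = (289, 24);  289² − 145·24² = 1 ✓
k=2:  x_2 = 289·289+145·24·24 = 167041,  y_2 = 289·24+24·289 = 13872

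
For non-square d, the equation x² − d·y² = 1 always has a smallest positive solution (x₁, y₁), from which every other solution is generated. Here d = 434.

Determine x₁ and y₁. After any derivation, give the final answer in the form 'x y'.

√434 → a₀=20, period (1,4,1,40); ℓ=4 even so k=3
step 0: (20, 1)  from 20·(1,0) + (0,1)
step 1: (21, 1)  from 1·(20,1) + (1,0)
step 2: (104, 5)  from 4·(21,1) + (20,1)
step 3: (125, 6)  from 1·(104,5) + (21,1)
→ (125, 6).  Check: 125²=15625, 434·6²=15624, difference 1.

125 6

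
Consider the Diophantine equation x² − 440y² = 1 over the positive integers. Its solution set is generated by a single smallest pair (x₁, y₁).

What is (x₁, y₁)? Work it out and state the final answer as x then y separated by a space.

21 1

√440 → a₀=20, period (1,40); ℓ=2 even so k=1
a_0=20:  p_0=20·1+0=20,  q_0=20·0+1=1
a_1=1:  p_1=1·20+1=21,  q_1=1·1+0=1
(x₁, y₁) = (21, 1);  21² − 440·1² = 1 ✓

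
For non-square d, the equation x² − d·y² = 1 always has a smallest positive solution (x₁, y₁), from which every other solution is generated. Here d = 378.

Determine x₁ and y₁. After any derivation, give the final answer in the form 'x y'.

[19; 2,3,1,4,1,3,2,38] for √378; ℓ=8 ⇒ convergent index 7
step 0: (19, 1)  from 19·(1,0) + (0,1)
step 1: (39, 2)  from 2·(19,1) + (1,0)
step 2: (136, 7)  from 3·(39,2) + (19,1)
…
step 4: (836, 43)  from 4·(175,9) + (136,7)
…
step 6: (3869, 199)  from 3·(1011,52) + (836,43)
step 7: (8749, 450)  from 2·(3869,199) + (1011,52)
→ (8749, 450).  Check: 8749²=76545001, 378·450²=76545000, difference 1.

8749 450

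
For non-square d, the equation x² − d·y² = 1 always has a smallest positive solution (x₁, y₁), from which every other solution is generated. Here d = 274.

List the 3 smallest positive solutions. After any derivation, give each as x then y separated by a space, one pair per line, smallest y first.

√274 = [16; 1,1,4,4,1,1,32, …], period ℓ=7 (odd) → k=13
k=0  a_k=16  p_k/q_k = 16/1
…
k=4  a_k=4  p_k/q_k = 629/38
…
k=9  a_k=1  p_k/q_k = 93011/5619
…
k=12  a_k=1  p_k/q_k = 2189276/132259
k=13  a_k=1  p_k/q_k = 3959299/239190
→ (3959299, 239190).  Check: 3959299²=15676048571401, 274·239190²=15676048571400, difference 1.
(3959299+239190√274)^2 = 31352097142801 + 1894049455620√274
(3959299+239190√274)^3 = 248264653730785753699 + 14998216231173381570√274

3959299 239190
31352097142801 1894049455620
248264653730785753699 14998216231173381570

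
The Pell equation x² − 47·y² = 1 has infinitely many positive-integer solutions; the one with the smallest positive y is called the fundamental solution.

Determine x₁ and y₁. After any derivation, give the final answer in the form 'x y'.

[6; 1,5,1,12] for √47; ℓ=4 ⇒ convergent index 3
i=0: a=6 ⇒ p=6, q=1
i=1: a=1 ⇒ p=7, q=1
i=2: a=5 ⇒ p=41, q=6
i=3: a=1 ⇒ p=48, q=7
(x₁, y₁) = (48, 7);  48² − 47·7² = 1 ✓

48 7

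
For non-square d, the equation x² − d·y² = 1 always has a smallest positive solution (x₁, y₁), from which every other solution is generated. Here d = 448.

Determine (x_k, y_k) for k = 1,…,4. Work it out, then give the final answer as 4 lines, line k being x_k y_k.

d=448: √d = [21; 6,42] (ℓ=2, even), read p_1/q_1
step 0: (21, 1)  from 21·(1,0) + (0,1)
step 1: (127, 6)  from 6·(21,1) + (1,0)
→ (127, 6).  Check: 127²=16129, 448·6²=16128, difference 1.
(127+6√448)^2 = 32257 + 1524√448
(127+6√448)^3 = 8193151 + 387090√448
(127+6√448)^4 = 2081028097 + 98319336√448

127 6
32257 1524
8193151 387090
2081028097 98319336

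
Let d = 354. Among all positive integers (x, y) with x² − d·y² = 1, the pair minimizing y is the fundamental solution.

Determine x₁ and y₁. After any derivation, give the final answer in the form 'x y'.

d=354: √d = [18; 1,4,2,2,18,2,2,4,1,36] (ℓ=10, even), read p_9/q_9
a_0=18:  p_0=18·1+0=18,  q_0=18·0+1=1
a_1=1:  p_1=1·18+1=19,  q_1=1·1+0=1
a_2=4:  p_2=4·19+18=94,  q_2=4·1+1=5
…
a_4=2:  p_4=2·207+94=508,  q_4=2·11+5=27
a_5=18:  p_5=18·508+207=9351,  q_5=18·27+11=497
…
a_8=4:  p_8=4·47771+19210=210294,  q_8=4·2539+1021=11177
a_9=1:  p_9=1·210294+47771=258065,  q_9=1·11177+2539=13716
fundamental: x₁=258065, y₁=13716  (since 66597544225 − 354·188128656 = 1)

258065 13716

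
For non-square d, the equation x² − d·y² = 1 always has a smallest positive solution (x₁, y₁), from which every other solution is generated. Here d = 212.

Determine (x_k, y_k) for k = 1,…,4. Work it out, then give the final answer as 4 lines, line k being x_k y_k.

√212 = [14; 1,1,3,1,1,…,1,1,28, …], period ℓ=14 (even) → k=13
i=0: a=14 ⇒ p=14, q=1
i=1: a=1 ⇒ p=15, q=1
…
i=11: a=3 ⇒ p=29135, q=2001
i=12: a=1 ⇒ p=37114, q=2549
i=13: a=1 ⇒ p=66249, q=4550
→ (66249, 4550).  Check: 66249²=4388930001, 212·4550²=4388930000, difference 1.
(x_2, y_2) = (66249·66249 + 212·4550·4550, 66249·4550 + 4550·66249) = (8777860001, 602865900)
(x_3, y_3) = (66249·8777860001 + 212·4550·602865900, 66249·602865900 + 4550·8777860001) = (1163048894346249, 79878526013650)
(x_4, y_4) = (66249·1163048894346249 + 212·4550·79878526013650, 66249·79878526013650 + 4550·1163048894346249) = (154101652394311440001, 10583744939153731800)

66249 4550
8777860001 602865900
1163048894346249 79878526013650
154101652394311440001 10583744939153731800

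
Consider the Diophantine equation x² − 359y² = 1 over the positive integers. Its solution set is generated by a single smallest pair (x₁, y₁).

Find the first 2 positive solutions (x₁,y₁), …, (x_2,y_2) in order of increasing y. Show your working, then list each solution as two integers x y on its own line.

√359 = [18; 1,17,1,36, …], period ℓ=4 (even) → k=3
step 0: (18, 1)  from 18·(1,0) + (0,1)
step 1: (19, 1)  from 1·(18,1) + (1,0)
step 2: (341, 18)  from 17·(19,1) + (18,1)
step 3: (360, 19)  from 1·(341,18) + (19,1)
(x₁, y₁) = (360, 19);  360² − 359·19² = 1 ✓
(360+19√359)^2 = 259199 + 13680√359

360 19
259199 13680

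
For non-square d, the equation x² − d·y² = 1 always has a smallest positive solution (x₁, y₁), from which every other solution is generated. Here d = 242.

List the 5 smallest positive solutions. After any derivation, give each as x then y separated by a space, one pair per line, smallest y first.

19601 1260
768398401 49394520
30122754096401 1936363971780
1180872205318713601 75909340372325040
46292552162781456490001 2975797959339522246300

√242 → a₀=15, period (1,1,3,1,14,1,3,1,1,30); ℓ=10 even so k=9
step 0: (15, 1)  from 15·(1,0) + (0,1)
…
step 3: (109, 7)  from 3·(31,2) + (16,1)
step 4: (140, 9)  from 1·(109,7) + (31,2)
step 5: (2069, 133)  from 14·(140,9) + (109,7)
step 6: (2209, 142)  from 1·(2069,133) + (140,9)
…
step 8: (10905, 701)  from 1·(8696,559) + (2209,142)
step 9: (19601, 1260)  from 1·(10905,701) + (8696,559)
fundamental: x₁=19601, y₁=1260  (since 384199201 − 242·1587600 = 1)
n=2: (19601,1260)∘(19601,1260) = (19601·19601+242·1260·1260, 19601·1260+1260·19601) = (768398401,49394520)
n=3: (768398401,49394520)∘(19601,1260) = (19601·768398401+242·1260·49394520, 19601·49394520+1260·768398401) = (30122754096401,1936363971780)
n=4: (30122754096401,1936363971780)∘(19601,1260) = (19601·30122754096401+242·1260·1936363971780, 19601·1936363971780+1260·30122754096401) = (1180872205318713601,75909340372325040)
n=5: (1180872205318713601,75909340372325040)∘(19601,1260) = (19601·1180872205318713601+242·1260·75909340372325040, 19601·75909340372325040+1260·1180872205318713601) = (46292552162781456490001,2975797959339522246300)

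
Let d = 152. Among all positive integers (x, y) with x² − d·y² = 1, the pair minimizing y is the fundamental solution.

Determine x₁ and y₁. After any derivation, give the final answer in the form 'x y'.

37 3

√152 → a₀=12, period (3,24); ℓ=2 even so k=1
i=0: a=12 ⇒ p=12, q=1
i=1: a=3 ⇒ p=37, q=3
→ (37, 3).  Check: 37²=1369, 152·3²=1368, difference 1.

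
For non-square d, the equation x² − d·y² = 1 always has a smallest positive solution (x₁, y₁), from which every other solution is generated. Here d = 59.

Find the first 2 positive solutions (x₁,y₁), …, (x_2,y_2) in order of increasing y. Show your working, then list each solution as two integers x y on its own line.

√59 = [7; 1,2,7,2,1,14, …], period ℓ=6 (even) → k=5
i=0: a=7 ⇒ p=7, q=1
i=1: a=1 ⇒ p=8, q=1
…
i=3: a=7 ⇒ p=169, q=22
i=4: a=2 ⇒ p=361, q=47
i=5: a=1 ⇒ p=530, q=69
(x₁, y₁) = (530, 69);  530² − 59·69² = 1 ✓
(530+69√59)^2 = 561799 + 73140√59

530 69
561799 73140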